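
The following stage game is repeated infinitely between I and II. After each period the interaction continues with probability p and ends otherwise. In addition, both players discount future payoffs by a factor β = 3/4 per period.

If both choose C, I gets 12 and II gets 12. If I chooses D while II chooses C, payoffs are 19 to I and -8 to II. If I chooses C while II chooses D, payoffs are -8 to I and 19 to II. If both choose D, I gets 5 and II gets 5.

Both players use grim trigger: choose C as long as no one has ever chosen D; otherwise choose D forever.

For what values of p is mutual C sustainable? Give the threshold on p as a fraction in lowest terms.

Expected continuation weight on next period's payoff is β·p = 3/4·p, which plays the role of the discount factor.
Cooperation requires 3/4·p ≥ (19−12)/(19−5) = 1/2, hence p ≥ 2/3.

2/3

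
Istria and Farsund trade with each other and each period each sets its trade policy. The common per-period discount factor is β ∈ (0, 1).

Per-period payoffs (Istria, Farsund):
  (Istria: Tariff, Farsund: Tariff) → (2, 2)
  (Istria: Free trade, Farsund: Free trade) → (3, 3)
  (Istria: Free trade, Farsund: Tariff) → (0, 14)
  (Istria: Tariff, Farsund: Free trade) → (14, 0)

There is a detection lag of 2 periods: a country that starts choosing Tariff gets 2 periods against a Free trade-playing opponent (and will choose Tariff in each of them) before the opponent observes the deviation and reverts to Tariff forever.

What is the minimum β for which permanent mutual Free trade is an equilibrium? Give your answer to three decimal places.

0.957

The best deviation is to choose Tariff for all 2 undetected periods, earning 14 each, then 2 forever once detected.
Deviation value: 14(1−β^2)/(1−β) + 2β^2/(1−β); cooperation value: 3/(1−β).
IC: 3 ≥ 14(1−β^2) + 2β^2 = 14 − 12β^2.
So β^2 ≥ 11/12, giving β ≥ (11/12)^(1/2) ≈ 0.957.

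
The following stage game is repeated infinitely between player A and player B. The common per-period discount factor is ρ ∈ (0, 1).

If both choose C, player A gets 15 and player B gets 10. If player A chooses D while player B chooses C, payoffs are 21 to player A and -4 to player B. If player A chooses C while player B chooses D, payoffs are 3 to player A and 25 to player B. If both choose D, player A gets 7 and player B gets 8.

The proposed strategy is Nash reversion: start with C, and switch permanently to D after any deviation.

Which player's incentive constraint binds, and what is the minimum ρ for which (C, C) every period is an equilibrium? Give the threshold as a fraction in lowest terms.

player B; ρ ≥ 15/17

player A: cooperation gives 15 each period; deviation gives 21 once then 7 forever.
  15/(1−ρ) ≥ 21 + 7ρ/(1−ρ) ⇒ ρ ≥ 6/14 = 3/7.
player B: cooperation gives 10 each period; deviation gives 25 once then 8 forever.
  ρ ≥ 15/17.
Both must hold, so the binding constraint is player B's: ρ ≥ 15/17.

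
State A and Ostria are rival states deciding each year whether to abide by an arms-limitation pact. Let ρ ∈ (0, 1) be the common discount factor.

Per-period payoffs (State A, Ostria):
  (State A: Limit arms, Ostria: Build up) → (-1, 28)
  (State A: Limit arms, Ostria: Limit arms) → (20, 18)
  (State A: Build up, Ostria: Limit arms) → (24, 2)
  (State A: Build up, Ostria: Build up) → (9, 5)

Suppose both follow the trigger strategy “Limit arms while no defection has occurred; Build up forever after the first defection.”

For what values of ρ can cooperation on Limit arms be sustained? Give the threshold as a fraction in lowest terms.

State A's threshold: (24−20)/(24−9) = 4/15.
Ostria's threshold: (28−18)/(28−5) = 10/23.
4/15 < 10/23, so Ostria binds and ρ* = 10/23.

10/23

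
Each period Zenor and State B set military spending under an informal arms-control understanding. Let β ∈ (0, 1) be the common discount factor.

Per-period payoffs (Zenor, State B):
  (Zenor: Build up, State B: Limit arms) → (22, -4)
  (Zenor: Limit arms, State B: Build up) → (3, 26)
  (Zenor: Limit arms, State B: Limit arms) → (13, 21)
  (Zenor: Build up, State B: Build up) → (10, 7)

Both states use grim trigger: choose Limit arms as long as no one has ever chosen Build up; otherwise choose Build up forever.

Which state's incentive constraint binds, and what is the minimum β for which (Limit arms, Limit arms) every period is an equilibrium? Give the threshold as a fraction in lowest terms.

Zenor: cooperation gives 13 each period; deviation gives 22 once then 10 forever.
  13/(1−β) ≥ 22 + 10β/(1−β) ⇒ β ≥ 9/12 = 3/4.
State B: cooperation gives 21 each period; deviation gives 26 once then 7 forever.
  β ≥ 5/19.
Both must hold, so the binding constraint is Zenor's: β ≥ 3/4.

Zenor; β ≥ 3/4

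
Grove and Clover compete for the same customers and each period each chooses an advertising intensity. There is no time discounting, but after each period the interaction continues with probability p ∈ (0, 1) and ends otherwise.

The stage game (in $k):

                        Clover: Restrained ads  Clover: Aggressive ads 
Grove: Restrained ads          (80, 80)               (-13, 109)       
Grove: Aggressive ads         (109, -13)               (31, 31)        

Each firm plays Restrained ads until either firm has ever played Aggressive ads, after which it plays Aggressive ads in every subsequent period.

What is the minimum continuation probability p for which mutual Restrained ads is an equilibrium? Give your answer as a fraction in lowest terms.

With no time discounting, the continuation probability p plays the role of the discount factor.
Grim-trigger IC: 80/(1−p) ≥ 109 + 31p/(1−p) ⇒ p ≥ (109−80)/(109−31) = 29/78.

29/78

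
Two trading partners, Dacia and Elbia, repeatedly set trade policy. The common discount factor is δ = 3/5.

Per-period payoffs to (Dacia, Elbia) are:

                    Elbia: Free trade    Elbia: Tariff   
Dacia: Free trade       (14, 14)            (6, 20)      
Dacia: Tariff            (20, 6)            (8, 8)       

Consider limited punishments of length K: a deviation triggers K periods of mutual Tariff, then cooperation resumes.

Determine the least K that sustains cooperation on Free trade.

IC: δ(1−δ^K)/(1−δ) ≥ (20−14)/(14−8) = 1.
With δ = 3/5: need 1 − δ^K ≥ 1·(1−3/5)/(3/5), i.e. δ^K ≤ 0.3333.
Since (3/5)^2 = 0.3600 and (3/5)^3 = 0.2160, the smallest such K is 3.

3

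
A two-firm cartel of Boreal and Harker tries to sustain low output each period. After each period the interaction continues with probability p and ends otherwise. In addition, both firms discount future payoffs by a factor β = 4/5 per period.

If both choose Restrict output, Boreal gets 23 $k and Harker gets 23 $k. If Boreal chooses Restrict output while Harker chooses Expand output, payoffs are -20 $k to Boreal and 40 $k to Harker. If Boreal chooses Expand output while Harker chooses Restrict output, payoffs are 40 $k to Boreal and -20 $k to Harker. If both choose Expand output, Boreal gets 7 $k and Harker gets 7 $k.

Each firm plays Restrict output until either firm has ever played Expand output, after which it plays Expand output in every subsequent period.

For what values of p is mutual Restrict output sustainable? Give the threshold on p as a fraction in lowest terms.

With continuation probability p and discount β, the effective per-period discount factor is βp.
Grim-trigger IC: βp ≥ (40−23)/(40−7) = 17/33.
So p ≥ (17/33)/(4/5) = 85/132.

85/132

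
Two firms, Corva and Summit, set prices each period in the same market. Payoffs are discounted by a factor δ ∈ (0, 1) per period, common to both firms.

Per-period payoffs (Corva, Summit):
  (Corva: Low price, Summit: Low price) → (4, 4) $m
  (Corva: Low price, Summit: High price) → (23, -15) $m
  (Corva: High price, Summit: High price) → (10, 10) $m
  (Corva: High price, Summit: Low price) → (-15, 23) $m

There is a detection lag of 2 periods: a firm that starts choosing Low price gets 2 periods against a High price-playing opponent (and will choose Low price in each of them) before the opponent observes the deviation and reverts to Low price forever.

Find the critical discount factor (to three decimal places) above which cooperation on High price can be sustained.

0.827

The best deviation is to choose Low price for all 2 undetected periods, earning 23 each, then 4 forever once detected.
Deviation value: 23(1−δ^2)/(1−δ) + 4δ^2/(1−δ); cooperation value: 10/(1−δ).
IC: 10 ≥ 23(1−δ^2) + 4δ^2 = 23 − 19δ^2.
So δ^2 ≥ 13/19, giving δ ≥ (13/19)^(1/2) ≈ 0.827.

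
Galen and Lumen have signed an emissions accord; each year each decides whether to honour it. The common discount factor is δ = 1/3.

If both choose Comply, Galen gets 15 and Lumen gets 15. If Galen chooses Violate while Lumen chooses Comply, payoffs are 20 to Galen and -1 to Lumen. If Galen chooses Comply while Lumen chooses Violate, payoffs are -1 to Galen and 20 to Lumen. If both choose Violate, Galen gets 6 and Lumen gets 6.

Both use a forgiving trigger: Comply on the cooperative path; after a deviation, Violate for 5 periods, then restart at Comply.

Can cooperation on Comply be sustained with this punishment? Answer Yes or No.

No

Comparing payoff streams over the 6 periods until play realigns: cooperate → 15(1+δ+…+δ^5); deviate → 20 + 6(δ+…+δ^5).
Cooperation is sustained iff (15−6)(δ+…+δ^5) ≥ 20−15.
δ+…+δ^5 = 1/3·(1−(1/3)^5)/(1−1/3) = 0.4979, and (20−15)/(15−6) = 0.5556.
0.4979 < 0.5556, so cooperation is not sustainable.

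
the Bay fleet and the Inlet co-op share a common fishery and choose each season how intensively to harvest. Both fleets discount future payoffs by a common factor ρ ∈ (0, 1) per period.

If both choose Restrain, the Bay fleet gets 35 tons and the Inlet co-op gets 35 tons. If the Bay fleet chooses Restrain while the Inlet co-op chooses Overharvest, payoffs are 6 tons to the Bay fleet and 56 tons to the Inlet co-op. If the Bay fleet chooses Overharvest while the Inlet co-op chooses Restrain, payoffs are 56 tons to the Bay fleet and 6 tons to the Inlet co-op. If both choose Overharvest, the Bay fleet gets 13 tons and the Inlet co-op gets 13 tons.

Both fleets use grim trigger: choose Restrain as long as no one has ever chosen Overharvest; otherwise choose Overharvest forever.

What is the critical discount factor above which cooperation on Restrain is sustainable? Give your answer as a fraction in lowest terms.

Under grim trigger the critical discount factor is (T−C)/(T−P) with T = 56, C = 35, P = 13.
ρ* = (56−35)/(56−13) = 21/43.

21/43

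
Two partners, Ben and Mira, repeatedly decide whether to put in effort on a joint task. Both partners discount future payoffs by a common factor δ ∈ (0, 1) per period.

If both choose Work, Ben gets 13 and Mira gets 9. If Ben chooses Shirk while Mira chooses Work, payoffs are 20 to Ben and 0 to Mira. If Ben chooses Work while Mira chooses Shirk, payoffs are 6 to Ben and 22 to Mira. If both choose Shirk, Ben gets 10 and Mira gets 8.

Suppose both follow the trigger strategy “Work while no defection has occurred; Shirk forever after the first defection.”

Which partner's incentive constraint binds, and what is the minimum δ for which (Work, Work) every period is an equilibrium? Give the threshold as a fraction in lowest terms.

Ben: cooperation gives 13 each period; deviation gives 20 once then 10 forever.
  13/(1−δ) ≥ 20 + 10δ/(1−δ) ⇒ δ ≥ 7/10.
Mira: cooperation gives 9 each period; deviation gives 22 once then 8 forever.
  δ ≥ 13/14.
Both must hold, so the binding constraint is Mira's: δ ≥ 13/14.

Mira; δ ≥ 13/14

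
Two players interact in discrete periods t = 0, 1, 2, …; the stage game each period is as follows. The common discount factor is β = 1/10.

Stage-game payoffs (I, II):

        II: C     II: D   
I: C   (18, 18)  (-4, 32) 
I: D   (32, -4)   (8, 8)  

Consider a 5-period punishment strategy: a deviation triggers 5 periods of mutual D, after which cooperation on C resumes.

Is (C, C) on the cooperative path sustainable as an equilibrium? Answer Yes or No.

Comparing payoff streams over the 6 periods until play realigns: cooperate → 18(1+β+…+β^5); deviate → 32 + 8(β+…+β^5).
Cooperation is sustained iff (18−8)(β+…+β^5) ≥ 32−18.
β+…+β^5 = 1/10·(1−(1/10)^5)/(1−1/10) = 0.1111, and (32−18)/(18−8) = 1.4000.
0.1111 < 1.4000, so cooperation is not sustainable.

No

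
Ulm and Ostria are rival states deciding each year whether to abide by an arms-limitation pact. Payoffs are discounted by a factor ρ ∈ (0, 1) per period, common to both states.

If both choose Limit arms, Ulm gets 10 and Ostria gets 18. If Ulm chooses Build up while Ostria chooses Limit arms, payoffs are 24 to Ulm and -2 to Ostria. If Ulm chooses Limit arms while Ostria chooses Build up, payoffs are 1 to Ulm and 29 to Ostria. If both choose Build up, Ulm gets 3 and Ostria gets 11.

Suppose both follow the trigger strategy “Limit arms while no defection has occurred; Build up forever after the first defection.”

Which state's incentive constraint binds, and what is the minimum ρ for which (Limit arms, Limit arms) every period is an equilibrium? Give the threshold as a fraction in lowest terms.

Ulm; ρ ≥ 2/3

Ulm: cooperation gives 10 each period; deviation gives 24 once then 3 forever.
  10/(1−ρ) ≥ 24 + 3ρ/(1−ρ) ⇒ ρ ≥ 14/21 = 2/3.
Ostria: cooperation gives 18 each period; deviation gives 29 once then 11 forever.
  ρ ≥ 11/18.
Both must hold, so the binding constraint is Ulm's: ρ ≥ 2/3.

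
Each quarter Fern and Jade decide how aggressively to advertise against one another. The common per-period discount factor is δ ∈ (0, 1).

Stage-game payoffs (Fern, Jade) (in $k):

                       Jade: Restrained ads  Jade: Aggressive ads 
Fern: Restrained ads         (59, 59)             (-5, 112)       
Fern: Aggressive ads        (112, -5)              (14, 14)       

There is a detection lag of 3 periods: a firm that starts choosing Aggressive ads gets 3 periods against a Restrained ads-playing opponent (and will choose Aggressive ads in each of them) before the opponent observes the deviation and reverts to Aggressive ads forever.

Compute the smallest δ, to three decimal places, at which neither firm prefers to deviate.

Deviating for the 3 undetected periods gains 112−59 = 53 per period over cooperation, then loses 59−14 = 45 per period forever once punishment starts.
Gain: 53(1 + δ + … + δ^2); loss: 45·δ^3/(1−δ).
No profitable deviation ⇔ 53(1−δ^3) ≤ 45·δ^3, i.e. δ^3 ≥ 53/(53+45) = 53/98.
Hence δ ≥ (53/98)^(1/3) ≈ 0.815.

0.815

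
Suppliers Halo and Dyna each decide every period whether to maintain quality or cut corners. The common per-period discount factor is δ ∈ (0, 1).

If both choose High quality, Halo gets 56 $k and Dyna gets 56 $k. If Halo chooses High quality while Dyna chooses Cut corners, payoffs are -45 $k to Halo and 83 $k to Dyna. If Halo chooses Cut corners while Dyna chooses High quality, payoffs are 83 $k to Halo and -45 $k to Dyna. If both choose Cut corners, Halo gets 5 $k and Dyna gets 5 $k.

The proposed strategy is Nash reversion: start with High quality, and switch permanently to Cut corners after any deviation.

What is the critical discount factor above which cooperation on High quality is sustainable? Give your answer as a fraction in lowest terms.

One-period gain from deviating is 83 − 56 = 27. The loss is 56 − 5 = 51 in every subsequent period, with present value 51·δ/(1−δ).
Deviation is unprofitable when 51·δ/(1−δ) ≥ 27, i.e. δ/(1−δ) ≥ 9/17.
Equivalently δ ≥ 27/(27+51) = 9/26.

9/26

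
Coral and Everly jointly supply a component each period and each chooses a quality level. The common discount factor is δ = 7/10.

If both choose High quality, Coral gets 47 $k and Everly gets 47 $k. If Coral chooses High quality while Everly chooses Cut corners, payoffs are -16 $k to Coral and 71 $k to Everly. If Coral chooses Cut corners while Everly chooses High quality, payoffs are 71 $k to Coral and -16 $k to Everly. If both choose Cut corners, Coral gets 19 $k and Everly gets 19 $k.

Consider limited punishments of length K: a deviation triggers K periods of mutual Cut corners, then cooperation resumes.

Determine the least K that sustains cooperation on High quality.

2

IC: δ(1−δ^K)/(1−δ) ≥ (71−47)/(47−19) = 6/7.
With δ = 7/10: need 1 − δ^K ≥ 6/7·(1−7/10)/(7/10), i.e. δ^K ≤ 0.6327.
Since (7/10)^1 = 0.7000 and (7/10)^2 = 0.4900, the smallest such K is 2.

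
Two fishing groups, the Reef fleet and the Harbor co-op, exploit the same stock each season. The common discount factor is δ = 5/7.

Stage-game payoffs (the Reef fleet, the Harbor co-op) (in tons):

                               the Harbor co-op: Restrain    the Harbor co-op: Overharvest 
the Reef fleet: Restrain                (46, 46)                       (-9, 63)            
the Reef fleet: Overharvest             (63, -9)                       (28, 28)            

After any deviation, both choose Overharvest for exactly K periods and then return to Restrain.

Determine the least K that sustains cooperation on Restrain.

2

Need Σ_{k=1}^{K} δ^k ≥ (63−46)/(46−28) = 0.9444 at δ = 5/7.
At K = 1 the sum is 0.7143 < 0.9444; at K = 2 it is 1.2245 ≥ 0.9444.
So the minimum punishment length is K = 2.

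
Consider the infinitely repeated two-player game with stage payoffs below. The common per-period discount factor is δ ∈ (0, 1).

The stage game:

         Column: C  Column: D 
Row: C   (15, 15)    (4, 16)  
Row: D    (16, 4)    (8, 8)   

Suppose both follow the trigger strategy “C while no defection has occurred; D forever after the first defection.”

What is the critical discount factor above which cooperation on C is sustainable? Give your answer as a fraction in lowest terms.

1/8

One-period gain from deviating is 16 − 15 = 1. The loss is 15 − 8 = 7 in every subsequent period, with present value 7·δ/(1−δ).
Deviation is unprofitable when 7·δ/(1−δ) ≥ 1, i.e. δ/(1−δ) ≥ 1/7.
Equivalently δ ≥ 1/(1+7) = 1/8.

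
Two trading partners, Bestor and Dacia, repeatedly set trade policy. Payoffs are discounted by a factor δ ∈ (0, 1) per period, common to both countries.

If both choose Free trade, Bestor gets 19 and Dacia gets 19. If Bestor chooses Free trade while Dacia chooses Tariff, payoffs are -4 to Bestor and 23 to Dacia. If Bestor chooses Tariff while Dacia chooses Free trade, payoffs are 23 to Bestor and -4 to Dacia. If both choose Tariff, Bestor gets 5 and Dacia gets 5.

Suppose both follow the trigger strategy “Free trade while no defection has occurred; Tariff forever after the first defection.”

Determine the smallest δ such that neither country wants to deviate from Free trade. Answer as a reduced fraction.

Under grim trigger the critical discount factor is (T−C)/(T−P) with T = 23, C = 19, P = 5.
δ* = (23−19)/(23−5) = 4/18 = 2/9.

2/9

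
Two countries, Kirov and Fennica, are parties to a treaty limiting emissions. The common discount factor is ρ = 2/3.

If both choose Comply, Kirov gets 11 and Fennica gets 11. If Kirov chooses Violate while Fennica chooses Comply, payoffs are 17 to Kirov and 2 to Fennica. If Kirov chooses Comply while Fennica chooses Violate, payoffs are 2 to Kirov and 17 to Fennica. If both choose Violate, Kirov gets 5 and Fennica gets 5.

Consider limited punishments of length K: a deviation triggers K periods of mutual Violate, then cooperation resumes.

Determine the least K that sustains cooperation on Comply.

2

Need Σ_{k=1}^{K} ρ^k ≥ (17−11)/(11−5) = 1.0000 at ρ = 2/3.
At K = 1 the sum is 0.6667 < 1.0000; at K = 2 it is 1.1111 ≥ 1.0000.
So the minimum punishment length is K = 2.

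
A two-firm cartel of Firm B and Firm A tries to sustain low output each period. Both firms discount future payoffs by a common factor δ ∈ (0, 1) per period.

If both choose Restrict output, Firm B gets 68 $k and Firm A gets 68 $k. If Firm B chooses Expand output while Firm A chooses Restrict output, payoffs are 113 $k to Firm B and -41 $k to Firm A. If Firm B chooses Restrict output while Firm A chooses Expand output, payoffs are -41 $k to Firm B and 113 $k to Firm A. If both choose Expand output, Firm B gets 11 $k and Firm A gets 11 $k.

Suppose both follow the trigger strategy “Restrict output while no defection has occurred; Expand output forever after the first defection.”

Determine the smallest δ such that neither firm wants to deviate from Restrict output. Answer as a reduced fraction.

Cooperation forever yields 68 each period: 68/(1−δ).
Deviating yields 113 once, then 11 forever: 113 + 11δ/(1−δ).
No profitable deviation requires 68/(1−δ) ≥ 113 + 11δ/(1−δ).
Multiplying by (1−δ): 68 ≥ 113(1−δ) + 11δ = 113 − 102δ.
So 102δ ≥ 45, i.e. δ ≥ 45/102 = 15/34.

15/34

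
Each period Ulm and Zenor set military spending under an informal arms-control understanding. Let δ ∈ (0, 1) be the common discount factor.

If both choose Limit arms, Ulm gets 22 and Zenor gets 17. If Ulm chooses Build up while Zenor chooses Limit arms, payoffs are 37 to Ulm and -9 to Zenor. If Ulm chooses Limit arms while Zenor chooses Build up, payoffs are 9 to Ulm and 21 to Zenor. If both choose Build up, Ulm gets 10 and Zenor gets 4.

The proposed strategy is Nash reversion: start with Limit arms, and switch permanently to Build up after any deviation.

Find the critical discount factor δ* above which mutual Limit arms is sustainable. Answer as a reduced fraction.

5/9

For Ulm: deviation gain 37−22 = 15, per-period punishment loss 22−10 = 12. IC gives δ ≥ 15/27 = 5/9.
For Zenor: gain 4, loss 13 per period, so δ ≥ 4/17.
The tighter constraint is Ulm's, so cooperation needs δ ≥ 5/9.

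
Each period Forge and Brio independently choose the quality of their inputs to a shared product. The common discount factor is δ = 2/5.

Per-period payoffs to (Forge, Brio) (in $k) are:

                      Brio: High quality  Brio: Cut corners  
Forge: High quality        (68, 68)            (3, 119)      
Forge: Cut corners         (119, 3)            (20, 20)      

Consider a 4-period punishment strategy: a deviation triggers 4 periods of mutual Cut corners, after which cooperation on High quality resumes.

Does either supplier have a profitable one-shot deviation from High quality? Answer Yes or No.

IC: δ+…+δ^4 ≥ (119−68)/(68−20) = 17/16.
At δ = 2/5: partial sum = 0.6496 < 1.0625. Cooperation not sustainable.

Yes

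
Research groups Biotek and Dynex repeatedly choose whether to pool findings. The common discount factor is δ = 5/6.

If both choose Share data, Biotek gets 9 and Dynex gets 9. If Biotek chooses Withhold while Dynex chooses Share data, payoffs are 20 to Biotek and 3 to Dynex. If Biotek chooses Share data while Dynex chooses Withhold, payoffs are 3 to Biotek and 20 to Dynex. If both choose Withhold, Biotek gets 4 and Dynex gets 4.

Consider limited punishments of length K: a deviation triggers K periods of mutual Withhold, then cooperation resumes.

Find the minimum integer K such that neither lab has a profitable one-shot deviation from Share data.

Need Σ_{k=1}^{K} δ^k ≥ (20−9)/(9−4) = 2.2000 at δ = 5/6.
At K = 3 the sum is 2.1065 < 2.2000; at K = 4 it is 2.5887 ≥ 2.2000.
So the minimum punishment length is K = 4.

4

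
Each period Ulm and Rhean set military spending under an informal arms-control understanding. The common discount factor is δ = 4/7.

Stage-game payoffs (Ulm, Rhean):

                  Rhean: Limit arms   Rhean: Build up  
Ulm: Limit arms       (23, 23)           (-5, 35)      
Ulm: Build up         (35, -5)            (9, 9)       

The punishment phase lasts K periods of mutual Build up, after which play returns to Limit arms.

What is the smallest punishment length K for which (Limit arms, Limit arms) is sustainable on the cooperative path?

No profitable deviation requires (23−9)(δ+…+δ^K) ≥ 35−23, i.e. δ+…+δ^K ≥ 6/7 ≈ 0.8571.
With δ = 4/7, the partial sums are K=1: 0.5714, K=2: 0.8980.
K = 2 is the first length at which the sum reaches 0.8571.

2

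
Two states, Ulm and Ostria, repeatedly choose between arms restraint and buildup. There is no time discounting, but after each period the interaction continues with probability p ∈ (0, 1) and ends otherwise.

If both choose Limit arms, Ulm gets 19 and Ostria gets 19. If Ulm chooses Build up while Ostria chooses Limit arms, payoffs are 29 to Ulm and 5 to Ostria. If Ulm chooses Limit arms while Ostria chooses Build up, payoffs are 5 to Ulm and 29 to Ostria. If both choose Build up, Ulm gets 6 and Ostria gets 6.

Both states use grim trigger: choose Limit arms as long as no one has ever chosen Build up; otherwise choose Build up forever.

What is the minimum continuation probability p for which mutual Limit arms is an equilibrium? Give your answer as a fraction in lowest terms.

10/23

Expected cooperation value is 19 + p·19 + p²·19 + … = 19/(1−p); deviation gives 29 + p·6/(1−p).
19 ≥ 29(1−p) + 6p ⇒ 23p ≥ 10 ⇒ p ≥ 10/23.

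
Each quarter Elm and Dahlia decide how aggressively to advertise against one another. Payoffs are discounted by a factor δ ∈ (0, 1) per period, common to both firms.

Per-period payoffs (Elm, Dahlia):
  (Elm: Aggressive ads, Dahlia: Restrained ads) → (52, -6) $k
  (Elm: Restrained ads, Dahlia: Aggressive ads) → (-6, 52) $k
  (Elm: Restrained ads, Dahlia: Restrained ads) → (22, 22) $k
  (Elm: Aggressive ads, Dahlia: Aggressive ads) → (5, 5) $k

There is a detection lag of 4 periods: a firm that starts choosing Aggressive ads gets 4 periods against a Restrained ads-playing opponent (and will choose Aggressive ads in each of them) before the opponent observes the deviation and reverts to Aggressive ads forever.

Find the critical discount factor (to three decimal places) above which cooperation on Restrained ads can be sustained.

A deviator earns 52 for 4 periods, then 5 forever; cooperating earns 22 forever. Multiplying the IC by (1−δ):
22 ≥ 52(1−δ^4) + 5δ^4, so 47·δ^4 ≥ 30 and δ^4 ≥ 30/47.
δ ≥ (30/47)^(1/4) ≈ 0.894.

0.894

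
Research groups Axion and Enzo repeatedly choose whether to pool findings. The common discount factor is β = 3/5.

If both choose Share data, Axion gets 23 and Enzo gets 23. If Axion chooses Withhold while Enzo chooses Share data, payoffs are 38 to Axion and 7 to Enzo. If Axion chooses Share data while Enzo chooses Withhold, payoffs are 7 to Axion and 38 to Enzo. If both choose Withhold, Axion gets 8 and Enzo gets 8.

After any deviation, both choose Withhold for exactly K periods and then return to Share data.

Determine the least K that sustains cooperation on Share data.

No profitable deviation requires (23−8)(β+…+β^K) ≥ 38−23, i.e. β+…+β^K ≥ 1 ≈ 1.0000.
With β = 3/5, the partial sums are K=1: 0.6000, K=2: 0.9600, K=3: 1.1760.
K = 3 is the first length at which the sum reaches 1.0000.

3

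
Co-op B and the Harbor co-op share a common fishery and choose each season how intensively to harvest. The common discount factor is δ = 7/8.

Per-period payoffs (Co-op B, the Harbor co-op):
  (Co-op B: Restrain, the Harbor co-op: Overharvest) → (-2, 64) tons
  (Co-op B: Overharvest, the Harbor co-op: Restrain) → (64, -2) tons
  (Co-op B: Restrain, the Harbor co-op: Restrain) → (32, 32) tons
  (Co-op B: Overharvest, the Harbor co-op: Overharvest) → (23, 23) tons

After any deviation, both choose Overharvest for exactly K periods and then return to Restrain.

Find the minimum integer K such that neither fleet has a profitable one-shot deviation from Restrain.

6

No profitable deviation requires (32−23)(δ+…+δ^K) ≥ 64−32, i.e. δ+…+δ^K ≥ 32/9 ≈ 3.5556.
With δ = 7/8, the partial sums are K=1: 0.8750, K=2: 1.6406, K=3: 2.3105, K=4: 2.8967, K=5: 3.4096, K=6: 3.8584.
K = 6 is the first length at which the sum reaches 3.5556.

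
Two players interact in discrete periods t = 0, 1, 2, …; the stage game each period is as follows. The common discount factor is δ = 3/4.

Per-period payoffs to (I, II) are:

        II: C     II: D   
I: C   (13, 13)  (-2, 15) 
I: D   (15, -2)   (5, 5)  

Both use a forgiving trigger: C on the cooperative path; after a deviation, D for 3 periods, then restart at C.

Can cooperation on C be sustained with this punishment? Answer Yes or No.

IC: δ+…+δ^3 ≥ (15−13)/(13−5) = 1/4.
At δ = 3/4: partial sum = 1.7344 ≥ 0.2500. Cooperation sustainable.

Yes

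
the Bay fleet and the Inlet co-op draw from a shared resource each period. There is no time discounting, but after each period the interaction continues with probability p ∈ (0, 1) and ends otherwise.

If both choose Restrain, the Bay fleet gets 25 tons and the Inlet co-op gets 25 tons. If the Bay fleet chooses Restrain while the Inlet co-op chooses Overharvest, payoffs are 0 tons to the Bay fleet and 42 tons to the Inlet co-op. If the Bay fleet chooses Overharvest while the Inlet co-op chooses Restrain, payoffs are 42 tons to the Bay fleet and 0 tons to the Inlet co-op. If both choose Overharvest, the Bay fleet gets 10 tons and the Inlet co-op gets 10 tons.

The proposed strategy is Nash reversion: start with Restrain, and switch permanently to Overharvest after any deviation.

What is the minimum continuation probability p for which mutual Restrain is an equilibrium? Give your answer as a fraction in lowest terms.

With no time discounting, the continuation probability p plays the role of the discount factor.
Grim-trigger IC: 25/(1−p) ≥ 42 + 10p/(1−p) ⇒ p ≥ (42−25)/(42−10) = 17/32.

17/32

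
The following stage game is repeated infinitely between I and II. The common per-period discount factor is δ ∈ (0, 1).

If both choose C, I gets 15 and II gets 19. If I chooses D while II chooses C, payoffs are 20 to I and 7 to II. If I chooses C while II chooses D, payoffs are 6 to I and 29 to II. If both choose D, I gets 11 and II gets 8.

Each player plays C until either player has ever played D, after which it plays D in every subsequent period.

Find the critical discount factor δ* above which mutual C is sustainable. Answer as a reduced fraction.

5/9

I: cooperation gives 15 each period; deviation gives 20 once then 11 forever.
  15/(1−δ) ≥ 20 + 11δ/(1−δ) ⇒ δ ≥ 5/9.
II: cooperation gives 19 each period; deviation gives 29 once then 8 forever.
  δ ≥ 10/21.
Both must hold, so the binding constraint is I's: δ ≥ 5/9.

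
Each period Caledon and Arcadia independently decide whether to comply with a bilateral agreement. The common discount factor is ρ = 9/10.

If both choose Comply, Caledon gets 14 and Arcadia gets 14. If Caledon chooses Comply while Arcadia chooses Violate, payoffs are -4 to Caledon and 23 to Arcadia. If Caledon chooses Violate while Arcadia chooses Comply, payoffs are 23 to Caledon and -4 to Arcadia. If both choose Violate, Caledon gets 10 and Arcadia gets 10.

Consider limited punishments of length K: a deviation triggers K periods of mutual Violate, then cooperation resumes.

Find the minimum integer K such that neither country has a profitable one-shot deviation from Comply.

Need Σ_{k=1}^{K} ρ^k ≥ (23−14)/(14−10) = 2.2500 at ρ = 9/10.
At K = 2 the sum is 1.7100 < 2.2500; at K = 3 it is 2.4390 ≥ 2.2500.
So the minimum punishment length is K = 3.

3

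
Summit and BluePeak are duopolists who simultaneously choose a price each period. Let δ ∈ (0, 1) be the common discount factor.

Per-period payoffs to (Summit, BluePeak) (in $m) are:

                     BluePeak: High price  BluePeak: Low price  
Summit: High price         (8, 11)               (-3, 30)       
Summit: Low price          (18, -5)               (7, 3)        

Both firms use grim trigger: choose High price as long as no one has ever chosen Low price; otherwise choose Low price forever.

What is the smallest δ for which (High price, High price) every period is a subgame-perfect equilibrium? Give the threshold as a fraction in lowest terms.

For Summit: deviation gain 18−8 = 10, per-period punishment loss 8−7 = 1. IC gives δ ≥ 10/11.
For BluePeak: gain 19, loss 8 per period, so δ ≥ 19/27.
The tighter constraint is Summit's, so cooperation needs δ ≥ 10/11.

10/11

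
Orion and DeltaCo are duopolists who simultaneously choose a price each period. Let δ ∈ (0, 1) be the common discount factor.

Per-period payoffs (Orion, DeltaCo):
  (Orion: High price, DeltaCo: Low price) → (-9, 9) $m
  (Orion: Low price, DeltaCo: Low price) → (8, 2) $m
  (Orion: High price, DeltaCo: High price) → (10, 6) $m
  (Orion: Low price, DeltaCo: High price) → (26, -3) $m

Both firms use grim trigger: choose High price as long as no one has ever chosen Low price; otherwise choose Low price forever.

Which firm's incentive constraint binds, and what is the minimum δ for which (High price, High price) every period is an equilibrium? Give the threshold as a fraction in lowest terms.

Orion: cooperation gives 10 each period; deviation gives 26 once then 8 forever.
  10/(1−δ) ≥ 26 + 8δ/(1−δ) ⇒ δ ≥ 16/18 = 8/9.
DeltaCo: cooperation gives 6 each period; deviation gives 9 once then 2 forever.
  δ ≥ 3/7.
Both must hold, so the binding constraint is Orion's: δ ≥ 8/9.

Orion; δ ≥ 8/9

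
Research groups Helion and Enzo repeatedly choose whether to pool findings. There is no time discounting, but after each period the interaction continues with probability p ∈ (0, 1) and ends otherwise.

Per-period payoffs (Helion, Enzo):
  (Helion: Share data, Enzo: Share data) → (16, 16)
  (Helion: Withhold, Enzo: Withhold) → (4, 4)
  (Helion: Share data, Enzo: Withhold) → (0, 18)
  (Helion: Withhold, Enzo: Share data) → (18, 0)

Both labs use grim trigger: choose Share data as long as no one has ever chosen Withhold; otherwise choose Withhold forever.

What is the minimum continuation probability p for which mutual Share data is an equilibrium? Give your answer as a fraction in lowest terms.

Expected cooperation value is 16 + p·16 + p²·16 + … = 16/(1−p); deviation gives 18 + p·4/(1−p).
16 ≥ 18(1−p) + 4p ⇒ 14p ≥ 2 ⇒ p ≥ 2/14 = 1/7.

1/7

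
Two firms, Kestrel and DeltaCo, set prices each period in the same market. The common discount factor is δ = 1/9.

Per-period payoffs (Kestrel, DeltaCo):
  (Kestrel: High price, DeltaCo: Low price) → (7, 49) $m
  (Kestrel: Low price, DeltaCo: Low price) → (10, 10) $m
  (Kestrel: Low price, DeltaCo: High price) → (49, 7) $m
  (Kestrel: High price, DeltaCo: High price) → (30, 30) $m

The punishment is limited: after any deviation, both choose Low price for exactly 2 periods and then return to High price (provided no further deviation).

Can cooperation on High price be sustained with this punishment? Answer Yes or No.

Comparing payoff streams over the 3 periods until play realigns: cooperate → 30(1+δ+…+δ^2); deviate → 49 + 10(δ+…+δ^2).
Cooperation is sustained iff (30−10)(δ+…+δ^2) ≥ 49−30.
δ+…+δ^2 = 1/9·(1−(1/9)^2)/(1−1/9) = 0.1235, and (49−30)/(30−10) = 0.9500.
0.1235 < 0.9500, so cooperation is not sustainable.

No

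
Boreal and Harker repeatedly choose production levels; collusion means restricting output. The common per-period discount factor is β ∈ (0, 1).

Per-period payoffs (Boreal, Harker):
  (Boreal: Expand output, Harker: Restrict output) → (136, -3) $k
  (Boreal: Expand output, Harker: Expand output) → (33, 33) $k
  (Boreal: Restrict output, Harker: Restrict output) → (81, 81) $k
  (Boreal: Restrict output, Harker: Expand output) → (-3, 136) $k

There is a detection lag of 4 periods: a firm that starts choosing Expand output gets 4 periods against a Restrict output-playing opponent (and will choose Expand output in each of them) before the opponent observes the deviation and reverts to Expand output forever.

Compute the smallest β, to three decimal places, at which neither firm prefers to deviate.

0.855

Deviating for the 4 undetected periods gains 136−81 = 55 per period over cooperation, then loses 81−33 = 48 per period forever once punishment starts.
Gain: 55(1 + β + … + β^3); loss: 48·β^4/(1−β).
No profitable deviation ⇔ 55(1−β^4) ≤ 48·β^4, i.e. β^4 ≥ 55/(55+48) = 55/103.
Hence β ≥ (55/103)^(1/4) ≈ 0.855.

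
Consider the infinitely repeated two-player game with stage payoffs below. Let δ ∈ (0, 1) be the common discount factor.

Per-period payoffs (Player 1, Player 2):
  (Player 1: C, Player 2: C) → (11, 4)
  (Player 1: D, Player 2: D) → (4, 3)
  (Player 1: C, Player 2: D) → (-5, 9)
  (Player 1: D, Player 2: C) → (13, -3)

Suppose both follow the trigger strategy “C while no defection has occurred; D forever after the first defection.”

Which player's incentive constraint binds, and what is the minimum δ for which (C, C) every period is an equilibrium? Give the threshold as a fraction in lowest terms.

Player 1: cooperation gives 11 each period; deviation gives 13 once then 4 forever.
  11/(1−δ) ≥ 13 + 4δ/(1−δ) ⇒ δ ≥ 2/9.
Player 2: cooperation gives 4 each period; deviation gives 9 once then 3 forever.
  δ ≥ 5/6.
Both must hold, so the binding constraint is Player 2's: δ ≥ 5/6.

Player 2; δ ≥ 5/6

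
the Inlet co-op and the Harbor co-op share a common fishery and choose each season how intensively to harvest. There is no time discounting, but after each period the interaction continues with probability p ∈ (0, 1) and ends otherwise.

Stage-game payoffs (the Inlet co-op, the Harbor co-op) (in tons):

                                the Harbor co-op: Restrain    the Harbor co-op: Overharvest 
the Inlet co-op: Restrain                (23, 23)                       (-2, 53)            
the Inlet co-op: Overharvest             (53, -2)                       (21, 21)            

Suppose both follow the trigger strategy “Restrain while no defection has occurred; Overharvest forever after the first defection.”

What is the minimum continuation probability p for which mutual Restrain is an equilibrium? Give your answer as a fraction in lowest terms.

With no time discounting, the continuation probability p plays the role of the discount factor.
Grim-trigger IC: 23/(1−p) ≥ 53 + 21p/(1−p) ⇒ p ≥ (53−23)/(53−21) = 15/16.

15/16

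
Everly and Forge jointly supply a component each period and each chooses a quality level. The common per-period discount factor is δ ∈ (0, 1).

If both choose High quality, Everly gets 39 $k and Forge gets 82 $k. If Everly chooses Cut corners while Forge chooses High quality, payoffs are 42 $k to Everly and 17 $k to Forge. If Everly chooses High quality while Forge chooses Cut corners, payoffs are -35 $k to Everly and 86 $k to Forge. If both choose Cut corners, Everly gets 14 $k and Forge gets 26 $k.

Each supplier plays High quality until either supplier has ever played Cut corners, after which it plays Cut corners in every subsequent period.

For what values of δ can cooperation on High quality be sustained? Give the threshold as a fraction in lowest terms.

For Everly: deviation gain 42−39 = 3, per-period punishment loss 39−14 = 25. IC gives δ ≥ 3/28.
For Forge: gain 4, loss 56 per period, so δ ≥ 4/60 = 1/15.
The tighter constraint is Everly's, so cooperation needs δ ≥ 3/28.

3/28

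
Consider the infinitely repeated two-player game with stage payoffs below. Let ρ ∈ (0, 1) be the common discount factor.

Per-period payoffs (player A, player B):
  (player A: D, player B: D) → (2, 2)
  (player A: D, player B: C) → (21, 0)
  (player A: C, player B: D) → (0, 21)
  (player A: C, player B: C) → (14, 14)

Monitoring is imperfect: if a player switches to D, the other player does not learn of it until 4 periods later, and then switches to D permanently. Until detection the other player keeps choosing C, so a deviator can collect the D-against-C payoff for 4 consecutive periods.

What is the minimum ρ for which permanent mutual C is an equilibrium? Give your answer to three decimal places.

0.779

Deviating for the 4 undetected periods gains 21−14 = 7 per period over cooperation, then loses 14−2 = 12 per period forever once punishment starts.
Gain: 7(1 + ρ + … + ρ^3); loss: 12·ρ^4/(1−ρ).
No profitable deviation ⇔ 7(1−ρ^4) ≤ 12·ρ^4, i.e. ρ^4 ≥ 7/(7+12) = 7/19.
Hence ρ ≥ (7/19)^(1/4) ≈ 0.779.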